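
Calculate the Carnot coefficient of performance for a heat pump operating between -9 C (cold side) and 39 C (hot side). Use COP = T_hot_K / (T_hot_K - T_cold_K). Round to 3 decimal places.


Convert to Kelvin:
  T_hot = 39 + 273.15 = 312.15 K
  T_cold = -9 + 273.15 = 264.15 K
Apply Carnot COP formula:
  COP = T_hot_K / (T_hot_K - T_cold_K) = 312.15 / 48.0
  COP = 6.503

6.503


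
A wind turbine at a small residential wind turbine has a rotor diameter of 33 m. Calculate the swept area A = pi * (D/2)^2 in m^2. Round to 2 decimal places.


Compute the rotor radius:
  r = D / 2 = 33 / 2 = 16.5 m
Calculate swept area:
  A = pi * r^2 = pi * 16.5^2
  A = 855.30 m^2

855.30


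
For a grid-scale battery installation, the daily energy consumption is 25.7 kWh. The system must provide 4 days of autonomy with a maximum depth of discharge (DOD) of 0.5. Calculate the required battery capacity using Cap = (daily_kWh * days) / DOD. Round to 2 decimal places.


Total energy needed = daily * days = 25.7 * 4 = 102.8 kWh
Account for depth of discharge:
  Cap = total_energy / DOD = 102.8 / 0.5
  Cap = 205.60 kWh

205.60


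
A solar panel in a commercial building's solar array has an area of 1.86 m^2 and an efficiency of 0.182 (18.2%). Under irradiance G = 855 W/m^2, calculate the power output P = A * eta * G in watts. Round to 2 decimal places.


Use the solar power formula P = A * eta * G.
Given: A = 1.86 m^2, eta = 0.182, G = 855 W/m^2
P = 1.86 * 0.182 * 855
P = 289.43 W

289.43


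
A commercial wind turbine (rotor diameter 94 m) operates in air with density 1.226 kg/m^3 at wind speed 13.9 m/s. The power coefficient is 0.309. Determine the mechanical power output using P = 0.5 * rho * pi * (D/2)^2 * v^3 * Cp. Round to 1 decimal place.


Step 1 -- Compute swept area:
  A = pi * (D/2)^2 = pi * (94/2)^2 = 6939.78 m^2
Step 2 -- Apply wind power equation:
  P = 0.5 * rho * A * v^3 * Cp
  v^3 = 13.9^3 = 2685.619
  P = 0.5 * 1.226 * 6939.78 * 2685.619 * 0.309
  P = 3530278.3 W

3530278.3


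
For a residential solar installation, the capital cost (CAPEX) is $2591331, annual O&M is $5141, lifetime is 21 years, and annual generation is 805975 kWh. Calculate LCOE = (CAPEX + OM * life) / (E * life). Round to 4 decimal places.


Total cost = CAPEX + OM * lifetime = 2591331 + 5141 * 21 = 2591331 + 107961 = 2699292
Total generation = annual * lifetime = 805975 * 21 = 16925475 kWh
LCOE = 2699292 / 16925475
LCOE = 0.1595 $/kWh

0.1595


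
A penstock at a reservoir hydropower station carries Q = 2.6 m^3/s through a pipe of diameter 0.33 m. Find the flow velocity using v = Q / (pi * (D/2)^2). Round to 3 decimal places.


Compute pipe cross-sectional area:
  A = pi * (D/2)^2 = pi * (0.33/2)^2 = 0.0855 m^2
Calculate velocity:
  v = Q / A = 2.6 / 0.0855
  v = 30.399 m/s

30.399


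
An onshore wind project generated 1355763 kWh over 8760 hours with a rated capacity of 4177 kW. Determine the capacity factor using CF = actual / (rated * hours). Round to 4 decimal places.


Capacity factor = actual output / maximum possible output
Maximum possible = rated * hours = 4177 * 8760 = 36590520 kWh
CF = 1355763 / 36590520
CF = 0.0371

0.0371


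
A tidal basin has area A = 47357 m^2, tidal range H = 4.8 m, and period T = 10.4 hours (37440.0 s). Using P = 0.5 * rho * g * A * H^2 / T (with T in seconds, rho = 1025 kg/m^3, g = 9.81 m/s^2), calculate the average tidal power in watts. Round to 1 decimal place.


Convert period to seconds: T = 10.4 * 3600 = 37440.0 s
H^2 = 4.8^2 = 23.04
P = 0.5 * rho * g * A * H^2 / T
P = 0.5 * 1025 * 9.81 * 47357 * 23.04 / 37440.0
P = 146518.9 W

146518.9


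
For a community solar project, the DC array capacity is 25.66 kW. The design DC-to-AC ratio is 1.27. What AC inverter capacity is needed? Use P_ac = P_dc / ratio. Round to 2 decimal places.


The inverter AC capacity is determined by the DC/AC ratio.
Given: P_dc = 25.66 kW, DC/AC ratio = 1.27
P_ac = P_dc / ratio = 25.66 / 1.27
P_ac = 20.20 kW

20.20


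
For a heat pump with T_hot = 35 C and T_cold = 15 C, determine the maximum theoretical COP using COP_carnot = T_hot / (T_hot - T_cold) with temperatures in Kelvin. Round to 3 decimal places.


Convert to Kelvin:
  T_hot = 35 + 273.15 = 308.15 K
  T_cold = 15 + 273.15 = 288.15 K
Apply Carnot COP formula:
  COP = T_hot_K / (T_hot_K - T_cold_K) = 308.15 / 20.0
  COP = 15.408

15.408


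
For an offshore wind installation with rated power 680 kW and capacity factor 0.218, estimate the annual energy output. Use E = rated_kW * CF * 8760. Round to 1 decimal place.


Annual energy = rated_kW * capacity_factor * hours_per_year
Given: P_rated = 680 kW, CF = 0.218, hours = 8760
E = 680 * 0.218 * 8760
E = 1298582.4 kWh

1298582.4


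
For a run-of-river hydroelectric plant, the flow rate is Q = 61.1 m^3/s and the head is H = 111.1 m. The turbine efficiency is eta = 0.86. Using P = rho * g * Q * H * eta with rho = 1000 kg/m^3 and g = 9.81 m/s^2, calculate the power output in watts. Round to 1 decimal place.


Apply the hydropower formula P = rho * g * Q * H * eta
rho * g = 1000 * 9.81 = 9810.0
P = 9810.0 * 61.1 * 111.1 * 0.86
P = 57269412.5 W

57269412.5


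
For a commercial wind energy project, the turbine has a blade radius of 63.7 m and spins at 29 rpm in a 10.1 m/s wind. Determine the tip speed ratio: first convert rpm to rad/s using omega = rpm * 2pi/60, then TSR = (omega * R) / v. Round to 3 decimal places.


Convert rotational speed to rad/s:
  omega = 29 * 2 * pi / 60 = 3.0369 rad/s
Compute tip speed:
  v_tip = omega * R = 3.0369 * 63.7 = 193.449 m/s
Tip speed ratio:
  TSR = v_tip / v_wind = 193.449 / 10.1 = 19.153

19.153


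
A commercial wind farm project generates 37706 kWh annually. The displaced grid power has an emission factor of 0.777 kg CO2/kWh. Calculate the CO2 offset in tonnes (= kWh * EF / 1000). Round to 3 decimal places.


CO2 offset in kg = generation * emission_factor
CO2 offset = 37706 * 0.777 = 29297.56 kg
Convert to tonnes:
  CO2 offset = 29297.56 / 1000 = 29.298 tonnes

29.298


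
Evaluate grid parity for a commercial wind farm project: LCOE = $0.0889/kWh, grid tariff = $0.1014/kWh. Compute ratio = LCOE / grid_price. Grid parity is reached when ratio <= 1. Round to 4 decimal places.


Compare LCOE to grid price:
  LCOE = $0.0889/kWh, Grid price = $0.1014/kWh
  Ratio = LCOE / grid_price = 0.0889 / 0.1014 = 0.8767
  Grid parity achieved (ratio <= 1)? yes

0.8767


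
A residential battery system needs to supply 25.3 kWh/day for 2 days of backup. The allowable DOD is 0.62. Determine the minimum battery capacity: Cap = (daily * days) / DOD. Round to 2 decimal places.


Total energy needed = daily * days = 25.3 * 2 = 50.6 kWh
Account for depth of discharge:
  Cap = total_energy / DOD = 50.6 / 0.62
  Cap = 81.61 kWh

81.61


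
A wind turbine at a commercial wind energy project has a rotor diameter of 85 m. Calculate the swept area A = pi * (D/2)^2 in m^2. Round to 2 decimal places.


Compute the rotor radius:
  r = D / 2 = 85 / 2 = 42.5 m
Calculate swept area:
  A = pi * r^2 = pi * 42.5^2
  A = 5674.50 m^2

5674.50


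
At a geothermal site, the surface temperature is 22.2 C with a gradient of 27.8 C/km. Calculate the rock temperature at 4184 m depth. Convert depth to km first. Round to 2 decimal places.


Convert depth to km: 4184 / 1000 = 4.184 km
Temperature increase = gradient * depth_km = 27.8 * 4.184 = 116.32 C
Temperature at depth = T_surface + delta_T = 22.2 + 116.32
T = 138.52 C

138.52


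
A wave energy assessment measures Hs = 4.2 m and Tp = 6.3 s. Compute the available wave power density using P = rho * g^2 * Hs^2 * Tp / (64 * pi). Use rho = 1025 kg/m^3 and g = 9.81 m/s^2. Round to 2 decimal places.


Apply wave power formula:
  g^2 = 9.81^2 = 96.2361
  Hs^2 = 4.2^2 = 17.64
  Numerator = rho * g^2 * Hs^2 * Tp = 1025 * 96.2361 * 17.64 * 6.3 = 10962283.02
  Denominator = 64 * pi = 201.0619
  P = 10962283.02 / 201.0619 = 54521.92 W/m

54521.92


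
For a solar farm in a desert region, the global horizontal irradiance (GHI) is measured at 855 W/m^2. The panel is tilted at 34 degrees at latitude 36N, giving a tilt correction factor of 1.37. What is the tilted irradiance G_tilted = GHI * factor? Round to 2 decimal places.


Identify the given values:
  GHI = 855 W/m^2, tilt correction factor = 1.37
Apply the formula G_tilted = GHI * factor:
  G_tilted = 855 * 1.37
  G_tilted = 1171.35 W/m^2

1171.35


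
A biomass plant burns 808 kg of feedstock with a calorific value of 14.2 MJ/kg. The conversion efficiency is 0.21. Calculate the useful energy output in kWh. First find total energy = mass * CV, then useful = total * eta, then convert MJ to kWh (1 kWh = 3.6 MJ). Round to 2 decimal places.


Total energy = mass * CV = 808 * 14.2 = 11473.6 MJ
Useful energy = total * eta = 11473.6 * 0.21 = 2409.46 MJ
Convert to kWh: 2409.46 / 3.6
Useful energy = 669.29 kWh

669.29


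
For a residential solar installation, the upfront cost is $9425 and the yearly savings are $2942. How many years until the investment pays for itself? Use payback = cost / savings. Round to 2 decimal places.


Simple payback period = initial cost / annual savings
Payback = 9425 / 2942
Payback = 3.20 years

3.20


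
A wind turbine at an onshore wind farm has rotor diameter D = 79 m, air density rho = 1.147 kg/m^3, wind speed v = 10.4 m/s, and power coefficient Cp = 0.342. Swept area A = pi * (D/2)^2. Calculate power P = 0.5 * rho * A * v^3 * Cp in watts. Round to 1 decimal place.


Step 1 -- Compute swept area:
  A = pi * (D/2)^2 = pi * (79/2)^2 = 4901.67 m^2
Step 2 -- Apply wind power equation:
  P = 0.5 * rho * A * v^3 * Cp
  v^3 = 10.4^3 = 1124.864
  P = 0.5 * 1.147 * 4901.67 * 1124.864 * 0.342
  P = 1081442.9 W

1081442.9


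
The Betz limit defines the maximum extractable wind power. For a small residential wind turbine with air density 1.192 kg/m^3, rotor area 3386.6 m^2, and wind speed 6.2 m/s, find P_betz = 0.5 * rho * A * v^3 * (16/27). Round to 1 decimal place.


The Betz coefficient Cp_max = 16/27 = 0.5926
v^3 = 6.2^3 = 238.328
P_betz = 0.5 * rho * A * v^3 * Cp_max
P_betz = 0.5 * 1.192 * 3386.6 * 238.328 * 0.5926
P_betz = 285063.4 W

285063.4


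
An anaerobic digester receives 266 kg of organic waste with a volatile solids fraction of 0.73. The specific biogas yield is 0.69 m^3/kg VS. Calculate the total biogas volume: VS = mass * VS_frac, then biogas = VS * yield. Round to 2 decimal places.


Compute volatile solids:
  VS = mass * VS_fraction = 266 * 0.73 = 194.18 kg
Calculate biogas volume:
  Biogas = VS * specific_yield = 194.18 * 0.69
  Biogas = 133.98 m^3

133.98


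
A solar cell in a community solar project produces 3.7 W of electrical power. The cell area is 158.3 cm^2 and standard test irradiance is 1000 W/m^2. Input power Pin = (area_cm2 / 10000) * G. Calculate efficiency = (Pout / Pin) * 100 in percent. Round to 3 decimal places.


First compute the input power:
  Pin = area_cm2 / 10000 * G = 158.3 / 10000 * 1000 = 15.83 W
Then compute efficiency:
  Efficiency = (Pout / Pin) * 100 = (3.7 / 15.83) * 100
  Efficiency = 23.373%

23.373


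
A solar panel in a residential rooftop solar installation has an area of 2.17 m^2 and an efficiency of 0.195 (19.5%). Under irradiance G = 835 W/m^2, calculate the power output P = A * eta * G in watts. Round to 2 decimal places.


Use the solar power formula P = A * eta * G.
Given: A = 2.17 m^2, eta = 0.195, G = 835 W/m^2
P = 2.17 * 0.195 * 835
P = 353.33 W

353.33


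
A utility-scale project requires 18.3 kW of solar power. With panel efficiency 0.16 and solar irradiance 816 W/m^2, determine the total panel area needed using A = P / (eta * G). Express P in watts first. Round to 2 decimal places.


Convert target power to watts: P = 18.3 * 1000 = 18300.0 W
Compute denominator: eta * G = 0.16 * 816 = 130.56
Required area A = P / (eta * G) = 18300.0 / 130.56
A = 140.17 m^2

140.17


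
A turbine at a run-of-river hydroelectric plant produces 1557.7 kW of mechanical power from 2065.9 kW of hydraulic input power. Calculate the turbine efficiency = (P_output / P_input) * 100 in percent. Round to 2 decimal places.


Turbine efficiency = (output power / input power) * 100
eta = (1557.7 / 2065.9) * 100
eta = 75.40%

75.40


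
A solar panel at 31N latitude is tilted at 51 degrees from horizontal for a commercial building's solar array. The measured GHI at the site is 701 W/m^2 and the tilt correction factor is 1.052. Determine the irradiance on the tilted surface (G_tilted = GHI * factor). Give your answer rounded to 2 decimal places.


Identify the given values:
  GHI = 701 W/m^2, tilt correction factor = 1.052
Apply the formula G_tilted = GHI * factor:
  G_tilted = 701 * 1.052
  G_tilted = 737.45 W/m^2

737.45


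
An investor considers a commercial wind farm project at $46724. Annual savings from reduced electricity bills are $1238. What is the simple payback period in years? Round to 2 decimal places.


Simple payback period = initial cost / annual savings
Payback = 46724 / 1238
Payback = 37.74 years

37.74


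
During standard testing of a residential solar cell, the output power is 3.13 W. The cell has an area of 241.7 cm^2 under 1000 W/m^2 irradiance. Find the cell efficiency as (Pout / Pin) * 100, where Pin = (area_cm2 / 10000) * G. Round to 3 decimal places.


First compute the input power:
  Pin = area_cm2 / 10000 * G = 241.7 / 10000 * 1000 = 24.17 W
Then compute efficiency:
  Efficiency = (Pout / Pin) * 100 = (3.13 / 24.17) * 100
  Efficiency = 12.950%

12.950


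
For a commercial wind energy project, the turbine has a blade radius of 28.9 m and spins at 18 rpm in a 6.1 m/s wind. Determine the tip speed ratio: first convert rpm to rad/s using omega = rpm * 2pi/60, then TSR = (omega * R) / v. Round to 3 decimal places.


Convert rotational speed to rad/s:
  omega = 18 * 2 * pi / 60 = 1.885 rad/s
Compute tip speed:
  v_tip = omega * R = 1.885 * 28.9 = 54.475 m/s
Tip speed ratio:
  TSR = v_tip / v_wind = 54.475 / 6.1 = 8.930

8.930


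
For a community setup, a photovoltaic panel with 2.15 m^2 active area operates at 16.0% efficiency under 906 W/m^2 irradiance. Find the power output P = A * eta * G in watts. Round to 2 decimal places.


Use the solar power formula P = A * eta * G.
Given: A = 2.15 m^2, eta = 0.16, G = 906 W/m^2
P = 2.15 * 0.16 * 906
P = 311.66 W

311.66


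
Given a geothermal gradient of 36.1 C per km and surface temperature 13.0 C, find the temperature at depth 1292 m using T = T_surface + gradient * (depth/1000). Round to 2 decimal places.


Convert depth to km: 1292 / 1000 = 1.292 km
Temperature increase = gradient * depth_km = 36.1 * 1.292 = 46.64 C
Temperature at depth = T_surface + delta_T = 13.0 + 46.64
T = 59.64 C

59.64


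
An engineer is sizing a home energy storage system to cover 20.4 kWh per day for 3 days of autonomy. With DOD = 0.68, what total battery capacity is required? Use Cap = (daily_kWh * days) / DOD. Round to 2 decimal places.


Total energy needed = daily * days = 20.4 * 3 = 61.2 kWh
Account for depth of discharge:
  Cap = total_energy / DOD = 61.2 / 0.68
  Cap = 90.00 kWh

90.00


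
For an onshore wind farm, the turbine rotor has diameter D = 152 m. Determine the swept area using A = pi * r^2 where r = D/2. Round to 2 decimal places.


Compute the rotor radius:
  r = D / 2 = 152 / 2 = 76.0 m
Calculate swept area:
  A = pi * r^2 = pi * 76.0^2
  A = 18145.84 m^2

18145.84


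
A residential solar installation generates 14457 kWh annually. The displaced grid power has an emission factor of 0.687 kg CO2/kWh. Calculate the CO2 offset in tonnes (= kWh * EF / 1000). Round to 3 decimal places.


CO2 offset in kg = generation * emission_factor
CO2 offset = 14457 * 0.687 = 9931.96 kg
Convert to tonnes:
  CO2 offset = 9931.96 / 1000 = 9.932 tonnes

9.932


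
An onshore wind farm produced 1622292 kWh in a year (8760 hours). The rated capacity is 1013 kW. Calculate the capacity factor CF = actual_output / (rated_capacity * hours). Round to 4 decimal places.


Capacity factor = actual output / maximum possible output
Maximum possible = rated * hours = 1013 * 8760 = 8873880 kWh
CF = 1622292 / 8873880
CF = 0.1828

0.1828


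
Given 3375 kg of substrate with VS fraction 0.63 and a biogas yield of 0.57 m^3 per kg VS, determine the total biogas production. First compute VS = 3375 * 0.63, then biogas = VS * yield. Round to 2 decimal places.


Compute volatile solids:
  VS = mass * VS_fraction = 3375 * 0.63 = 2126.25 kg
Calculate biogas volume:
  Biogas = VS * specific_yield = 2126.25 * 0.57
  Biogas = 1211.96 m^3

1211.96


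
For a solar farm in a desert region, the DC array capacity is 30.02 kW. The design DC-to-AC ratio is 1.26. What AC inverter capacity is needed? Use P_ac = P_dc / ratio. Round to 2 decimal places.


The inverter AC capacity is determined by the DC/AC ratio.
Given: P_dc = 30.02 kW, DC/AC ratio = 1.26
P_ac = P_dc / ratio = 30.02 / 1.26
P_ac = 23.83 kW

23.83


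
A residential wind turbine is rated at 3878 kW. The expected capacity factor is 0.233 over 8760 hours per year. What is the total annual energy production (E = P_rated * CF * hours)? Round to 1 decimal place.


Annual energy = rated_kW * capacity_factor * hours_per_year
Given: P_rated = 3878 kW, CF = 0.233, hours = 8760
E = 3878 * 0.233 * 8760
E = 7915308.2 kWh

7915308.2


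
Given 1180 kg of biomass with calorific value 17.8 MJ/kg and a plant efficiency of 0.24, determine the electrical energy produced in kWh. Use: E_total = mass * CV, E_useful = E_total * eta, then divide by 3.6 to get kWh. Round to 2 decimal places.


Total energy = mass * CV = 1180 * 17.8 = 21004.0 MJ
Useful energy = total * eta = 21004.0 * 0.24 = 5040.96 MJ
Convert to kWh: 5040.96 / 3.6
Useful energy = 1400.27 kWh

1400.27


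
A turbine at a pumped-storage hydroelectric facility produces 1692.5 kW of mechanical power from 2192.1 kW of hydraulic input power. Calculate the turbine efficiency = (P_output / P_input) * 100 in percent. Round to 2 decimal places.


Turbine efficiency = (output power / input power) * 100
eta = (1692.5 / 2192.1) * 100
eta = 77.21%

77.21


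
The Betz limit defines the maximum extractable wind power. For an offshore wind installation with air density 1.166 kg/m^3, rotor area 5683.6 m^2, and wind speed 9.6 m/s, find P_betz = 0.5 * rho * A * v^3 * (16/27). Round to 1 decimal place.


The Betz coefficient Cp_max = 16/27 = 0.5926
v^3 = 9.6^3 = 884.736
P_betz = 0.5 * rho * A * v^3 * Cp_max
P_betz = 0.5 * 1.166 * 5683.6 * 884.736 * 0.5926
P_betz = 1737248.6 W

1737248.6


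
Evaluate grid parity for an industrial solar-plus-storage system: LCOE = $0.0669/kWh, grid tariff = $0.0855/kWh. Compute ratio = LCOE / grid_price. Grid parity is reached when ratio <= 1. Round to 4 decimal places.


Compare LCOE to grid price:
  LCOE = $0.0669/kWh, Grid price = $0.0855/kWh
  Ratio = LCOE / grid_price = 0.0669 / 0.0855 = 0.7825
  Grid parity achieved (ratio <= 1)? yes

0.7825


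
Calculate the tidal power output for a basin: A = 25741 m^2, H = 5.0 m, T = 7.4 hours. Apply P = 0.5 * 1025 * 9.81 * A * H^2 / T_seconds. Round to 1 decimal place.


Convert period to seconds: T = 7.4 * 3600 = 26640.0 s
H^2 = 5.0^2 = 25.0
P = 0.5 * rho * g * A * H^2 / T
P = 0.5 * 1025 * 9.81 * 25741 * 25.0 / 26640.0
P = 121449.0 W

121449.0


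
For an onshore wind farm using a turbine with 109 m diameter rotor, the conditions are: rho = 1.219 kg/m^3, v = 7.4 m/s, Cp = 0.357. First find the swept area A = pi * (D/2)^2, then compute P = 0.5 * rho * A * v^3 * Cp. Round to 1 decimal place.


Step 1 -- Compute swept area:
  A = pi * (D/2)^2 = pi * (109/2)^2 = 9331.32 m^2
Step 2 -- Apply wind power equation:
  P = 0.5 * rho * A * v^3 * Cp
  v^3 = 7.4^3 = 405.224
  P = 0.5 * 1.219 * 9331.32 * 405.224 * 0.357
  P = 822772.9 W

822772.9


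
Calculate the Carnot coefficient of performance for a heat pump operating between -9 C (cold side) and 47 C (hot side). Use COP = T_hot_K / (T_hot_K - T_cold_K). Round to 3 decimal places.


Convert to Kelvin:
  T_hot = 47 + 273.15 = 320.15 K
  T_cold = -9 + 273.15 = 264.15 K
Apply Carnot COP formula:
  COP = T_hot_K / (T_hot_K - T_cold_K) = 320.15 / 56.0
  COP = 5.717

5.717


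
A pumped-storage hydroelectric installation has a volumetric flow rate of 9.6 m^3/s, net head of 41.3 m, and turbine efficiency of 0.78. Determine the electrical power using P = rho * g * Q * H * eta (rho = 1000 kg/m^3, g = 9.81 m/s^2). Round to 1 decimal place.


Apply the hydropower formula P = rho * g * Q * H * eta
rho * g = 1000 * 9.81 = 9810.0
P = 9810.0 * 9.6 * 41.3 * 0.78
P = 3033785.7 W

3033785.7


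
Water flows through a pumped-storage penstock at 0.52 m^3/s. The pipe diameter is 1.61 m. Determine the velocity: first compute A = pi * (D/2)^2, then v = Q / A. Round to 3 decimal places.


Compute pipe cross-sectional area:
  A = pi * (D/2)^2 = pi * (1.61/2)^2 = 2.0358 m^2
Calculate velocity:
  v = Q / A = 0.52 / 2.0358
  v = 0.255 m/s

0.255


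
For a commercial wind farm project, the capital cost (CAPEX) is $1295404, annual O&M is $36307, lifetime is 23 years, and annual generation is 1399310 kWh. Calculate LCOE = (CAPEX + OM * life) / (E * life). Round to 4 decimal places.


Total cost = CAPEX + OM * lifetime = 1295404 + 36307 * 23 = 1295404 + 835061 = 2130465
Total generation = annual * lifetime = 1399310 * 23 = 32184130 kWh
LCOE = 2130465 / 32184130
LCOE = 0.0662 $/kWh

0.0662


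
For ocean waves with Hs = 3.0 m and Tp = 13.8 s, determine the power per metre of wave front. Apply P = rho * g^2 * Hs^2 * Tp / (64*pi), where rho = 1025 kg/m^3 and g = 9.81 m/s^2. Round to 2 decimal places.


Apply wave power formula:
  g^2 = 9.81^2 = 96.2361
  Hs^2 = 3.0^2 = 9.0
  Numerator = rho * g^2 * Hs^2 * Tp = 1025 * 96.2361 * 9.0 * 13.8 = 12251336.71
  Denominator = 64 * pi = 201.0619
  P = 12251336.71 / 201.0619 = 60933.15 W/m

60933.15


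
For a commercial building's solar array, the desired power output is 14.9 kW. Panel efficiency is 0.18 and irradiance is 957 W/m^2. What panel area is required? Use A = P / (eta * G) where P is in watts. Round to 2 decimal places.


Convert target power to watts: P = 14.9 * 1000 = 14900.0 W
Compute denominator: eta * G = 0.18 * 957 = 172.26
Required area A = P / (eta * G) = 14900.0 / 172.26
A = 86.50 m^2

86.50


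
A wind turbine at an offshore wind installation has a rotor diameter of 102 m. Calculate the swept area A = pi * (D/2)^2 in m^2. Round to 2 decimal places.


Compute the rotor radius:
  r = D / 2 = 102 / 2 = 51.0 m
Calculate swept area:
  A = pi * r^2 = pi * 51.0^2
  A = 8171.28 m^2

8171.28


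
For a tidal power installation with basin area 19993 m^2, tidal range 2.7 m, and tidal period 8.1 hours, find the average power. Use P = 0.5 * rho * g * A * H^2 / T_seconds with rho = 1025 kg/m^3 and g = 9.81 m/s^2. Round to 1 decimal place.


Convert period to seconds: T = 8.1 * 3600 = 29160.0 s
H^2 = 2.7^2 = 7.29
P = 0.5 * rho * g * A * H^2 / T
P = 0.5 * 1025 * 9.81 * 19993 * 7.29 / 29160.0
P = 25129.3 W

25129.3


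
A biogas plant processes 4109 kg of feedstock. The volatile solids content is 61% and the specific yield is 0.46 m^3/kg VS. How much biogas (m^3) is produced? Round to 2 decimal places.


Compute volatile solids:
  VS = mass * VS_fraction = 4109 * 0.61 = 2506.49 kg
Calculate biogas volume:
  Biogas = VS * specific_yield = 2506.49 * 0.46
  Biogas = 1152.99 m^3

1152.99


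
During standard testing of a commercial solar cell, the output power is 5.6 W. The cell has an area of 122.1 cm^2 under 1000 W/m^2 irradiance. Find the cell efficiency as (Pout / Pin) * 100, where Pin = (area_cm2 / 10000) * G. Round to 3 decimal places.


First compute the input power:
  Pin = area_cm2 / 10000 * G = 122.1 / 10000 * 1000 = 12.21 W
Then compute efficiency:
  Efficiency = (Pout / Pin) * 100 = (5.6 / 12.21) * 100
  Efficiency = 45.864%

45.864


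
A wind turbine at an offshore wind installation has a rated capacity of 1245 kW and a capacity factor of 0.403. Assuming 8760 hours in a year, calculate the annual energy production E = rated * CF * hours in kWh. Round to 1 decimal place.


Annual energy = rated_kW * capacity_factor * hours_per_year
Given: P_rated = 1245 kW, CF = 0.403, hours = 8760
E = 1245 * 0.403 * 8760
E = 4395198.6 kWh

4395198.6


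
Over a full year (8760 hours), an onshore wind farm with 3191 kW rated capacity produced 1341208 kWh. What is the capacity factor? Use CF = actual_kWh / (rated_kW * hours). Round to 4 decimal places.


Capacity factor = actual output / maximum possible output
Maximum possible = rated * hours = 3191 * 8760 = 27953160 kWh
CF = 1341208 / 27953160
CF = 0.0480

0.0480


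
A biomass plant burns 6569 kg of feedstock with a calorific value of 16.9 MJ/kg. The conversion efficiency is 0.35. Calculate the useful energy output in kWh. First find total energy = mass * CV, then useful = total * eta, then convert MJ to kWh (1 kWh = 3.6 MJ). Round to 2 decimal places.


Total energy = mass * CV = 6569 * 16.9 = 111016.1 MJ
Useful energy = total * eta = 111016.1 * 0.35 = 38855.64 MJ
Convert to kWh: 38855.64 / 3.6
Useful energy = 10793.23 kWh

10793.23


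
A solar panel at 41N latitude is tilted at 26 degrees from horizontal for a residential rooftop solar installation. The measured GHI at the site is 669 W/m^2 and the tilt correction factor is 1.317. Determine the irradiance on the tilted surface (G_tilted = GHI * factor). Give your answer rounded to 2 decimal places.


Identify the given values:
  GHI = 669 W/m^2, tilt correction factor = 1.317
Apply the formula G_tilted = GHI * factor:
  G_tilted = 669 * 1.317
  G_tilted = 881.07 W/m^2

881.07


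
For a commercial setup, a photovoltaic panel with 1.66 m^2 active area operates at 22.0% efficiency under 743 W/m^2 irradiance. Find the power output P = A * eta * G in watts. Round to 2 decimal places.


Use the solar power formula P = A * eta * G.
Given: A = 1.66 m^2, eta = 0.22, G = 743 W/m^2
P = 1.66 * 0.22 * 743
P = 271.34 W

271.34


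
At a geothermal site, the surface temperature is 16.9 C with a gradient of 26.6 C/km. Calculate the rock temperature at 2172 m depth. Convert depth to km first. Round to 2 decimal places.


Convert depth to km: 2172 / 1000 = 2.172 km
Temperature increase = gradient * depth_km = 26.6 * 2.172 = 57.78 C
Temperature at depth = T_surface + delta_T = 16.9 + 57.78
T = 74.68 C

74.68


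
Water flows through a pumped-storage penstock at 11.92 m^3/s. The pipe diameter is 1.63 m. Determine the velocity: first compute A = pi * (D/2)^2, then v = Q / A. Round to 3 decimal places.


Compute pipe cross-sectional area:
  A = pi * (D/2)^2 = pi * (1.63/2)^2 = 2.0867 m^2
Calculate velocity:
  v = Q / A = 11.92 / 2.0867
  v = 5.712 m/s

5.712


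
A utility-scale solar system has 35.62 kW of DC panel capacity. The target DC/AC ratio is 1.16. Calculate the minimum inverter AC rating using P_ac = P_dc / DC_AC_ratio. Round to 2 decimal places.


The inverter AC capacity is determined by the DC/AC ratio.
Given: P_dc = 35.62 kW, DC/AC ratio = 1.16
P_ac = P_dc / ratio = 35.62 / 1.16
P_ac = 30.71 kW

30.71


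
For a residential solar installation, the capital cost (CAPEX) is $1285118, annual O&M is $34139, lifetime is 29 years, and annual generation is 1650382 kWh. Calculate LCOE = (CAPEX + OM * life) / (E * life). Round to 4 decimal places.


Total cost = CAPEX + OM * lifetime = 1285118 + 34139 * 29 = 1285118 + 990031 = 2275149
Total generation = annual * lifetime = 1650382 * 29 = 47861078 kWh
LCOE = 2275149 / 47861078
LCOE = 0.0475 $/kWh

0.0475


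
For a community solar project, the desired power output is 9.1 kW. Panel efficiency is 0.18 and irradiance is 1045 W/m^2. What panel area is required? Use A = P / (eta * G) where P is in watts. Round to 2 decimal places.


Convert target power to watts: P = 9.1 * 1000 = 9100.0 W
Compute denominator: eta * G = 0.18 * 1045 = 188.1
Required area A = P / (eta * G) = 9100.0 / 188.1
A = 48.38 m^2

48.38


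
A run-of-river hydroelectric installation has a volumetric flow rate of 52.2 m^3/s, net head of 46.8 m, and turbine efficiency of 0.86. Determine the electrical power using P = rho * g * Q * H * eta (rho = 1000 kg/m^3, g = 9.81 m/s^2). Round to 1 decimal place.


Apply the hydropower formula P = rho * g * Q * H * eta
rho * g = 1000 * 9.81 = 9810.0
P = 9810.0 * 52.2 * 46.8 * 0.86
P = 20610276.3 W

20610276.3


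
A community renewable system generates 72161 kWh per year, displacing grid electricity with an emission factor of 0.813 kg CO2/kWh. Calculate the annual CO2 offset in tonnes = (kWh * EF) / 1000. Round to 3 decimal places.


CO2 offset in kg = generation * emission_factor
CO2 offset = 72161 * 0.813 = 58666.89 kg
Convert to tonnes:
  CO2 offset = 58666.89 / 1000 = 58.667 tonnes

58.667


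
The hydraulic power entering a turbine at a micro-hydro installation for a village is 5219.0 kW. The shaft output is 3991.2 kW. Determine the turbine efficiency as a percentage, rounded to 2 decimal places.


Turbine efficiency = (output power / input power) * 100
eta = (3991.2 / 5219.0) * 100
eta = 76.47%

76.47


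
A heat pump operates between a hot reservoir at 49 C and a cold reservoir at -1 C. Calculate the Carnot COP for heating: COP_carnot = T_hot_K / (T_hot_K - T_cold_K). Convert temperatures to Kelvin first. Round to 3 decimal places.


Convert to Kelvin:
  T_hot = 49 + 273.15 = 322.15 K
  T_cold = -1 + 273.15 = 272.15 K
Apply Carnot COP formula:
  COP = T_hot_K / (T_hot_K - T_cold_K) = 322.15 / 50.0
  COP = 6.443

6.443


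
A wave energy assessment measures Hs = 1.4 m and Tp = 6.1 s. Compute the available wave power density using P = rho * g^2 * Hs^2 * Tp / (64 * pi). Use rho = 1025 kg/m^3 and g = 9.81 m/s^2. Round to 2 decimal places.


Apply wave power formula:
  g^2 = 9.81^2 = 96.2361
  Hs^2 = 1.4^2 = 1.96
  Numerator = rho * g^2 * Hs^2 * Tp = 1025 * 96.2361 * 1.96 * 6.1 = 1179363.78
  Denominator = 64 * pi = 201.0619
  P = 1179363.78 / 201.0619 = 5865.67 W/m

5865.67


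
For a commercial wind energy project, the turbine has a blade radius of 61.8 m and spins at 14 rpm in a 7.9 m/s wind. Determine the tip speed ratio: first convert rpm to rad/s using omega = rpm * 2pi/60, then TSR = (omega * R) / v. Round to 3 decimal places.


Convert rotational speed to rad/s:
  omega = 14 * 2 * pi / 60 = 1.4661 rad/s
Compute tip speed:
  v_tip = omega * R = 1.4661 * 61.8 = 90.604 m/s
Tip speed ratio:
  TSR = v_tip / v_wind = 90.604 / 7.9 = 11.469

11.469


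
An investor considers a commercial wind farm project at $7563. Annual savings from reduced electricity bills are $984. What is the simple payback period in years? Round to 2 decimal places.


Simple payback period = initial cost / annual savings
Payback = 7563 / 984
Payback = 7.69 years

7.69


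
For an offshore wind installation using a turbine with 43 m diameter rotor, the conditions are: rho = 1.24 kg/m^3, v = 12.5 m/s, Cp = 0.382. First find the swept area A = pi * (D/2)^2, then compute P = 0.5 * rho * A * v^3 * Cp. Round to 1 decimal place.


Step 1 -- Compute swept area:
  A = pi * (D/2)^2 = pi * (43/2)^2 = 1452.2 m^2
Step 2 -- Apply wind power equation:
  P = 0.5 * rho * A * v^3 * Cp
  v^3 = 12.5^3 = 1953.125
  P = 0.5 * 1.24 * 1452.2 * 1953.125 * 0.382
  P = 671756.5 W

671756.5


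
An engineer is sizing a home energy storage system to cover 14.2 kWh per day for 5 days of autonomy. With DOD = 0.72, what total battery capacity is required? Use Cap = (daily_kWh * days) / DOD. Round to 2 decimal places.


Total energy needed = daily * days = 14.2 * 5 = 71.0 kWh
Account for depth of discharge:
  Cap = total_energy / DOD = 71.0 / 0.72
  Cap = 98.61 kWh

98.61


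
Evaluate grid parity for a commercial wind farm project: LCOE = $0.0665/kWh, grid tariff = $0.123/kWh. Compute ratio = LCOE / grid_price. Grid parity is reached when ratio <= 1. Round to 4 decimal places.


Compare LCOE to grid price:
  LCOE = $0.0665/kWh, Grid price = $0.123/kWh
  Ratio = LCOE / grid_price = 0.0665 / 0.123 = 0.5407
  Grid parity achieved (ratio <= 1)? yes

0.5407


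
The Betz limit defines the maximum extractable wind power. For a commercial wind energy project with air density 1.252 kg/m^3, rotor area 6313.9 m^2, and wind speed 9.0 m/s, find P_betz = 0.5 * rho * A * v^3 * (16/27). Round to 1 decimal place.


The Betz coefficient Cp_max = 16/27 = 0.5926
v^3 = 9.0^3 = 729.0
P_betz = 0.5 * rho * A * v^3 * Cp_max
P_betz = 0.5 * 1.252 * 6313.9 * 729.0 * 0.5926
P_betz = 1707480.6 W

1707480.6


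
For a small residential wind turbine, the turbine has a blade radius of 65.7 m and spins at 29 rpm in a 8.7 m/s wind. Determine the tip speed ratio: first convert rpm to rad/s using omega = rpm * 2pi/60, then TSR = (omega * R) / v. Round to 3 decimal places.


Convert rotational speed to rad/s:
  omega = 29 * 2 * pi / 60 = 3.0369 rad/s
Compute tip speed:
  v_tip = omega * R = 3.0369 * 65.7 = 199.523 m/s
Tip speed ratio:
  TSR = v_tip / v_wind = 199.523 / 8.7 = 22.934

22.934


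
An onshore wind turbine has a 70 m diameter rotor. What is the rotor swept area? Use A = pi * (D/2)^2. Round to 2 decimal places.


Compute the rotor radius:
  r = D / 2 = 70 / 2 = 35.0 m
Calculate swept area:
  A = pi * r^2 = pi * 35.0^2
  A = 3848.45 m^2

3848.45


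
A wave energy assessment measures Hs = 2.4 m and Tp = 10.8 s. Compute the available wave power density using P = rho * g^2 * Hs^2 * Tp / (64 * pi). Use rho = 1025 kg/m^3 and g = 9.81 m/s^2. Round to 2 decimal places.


Apply wave power formula:
  g^2 = 9.81^2 = 96.2361
  Hs^2 = 2.4^2 = 5.76
  Numerator = rho * g^2 * Hs^2 * Tp = 1025 * 96.2361 * 5.76 * 10.8 = 6136321.69
  Denominator = 64 * pi = 201.0619
  P = 6136321.69 / 201.0619 = 30519.56 W/m

30519.56


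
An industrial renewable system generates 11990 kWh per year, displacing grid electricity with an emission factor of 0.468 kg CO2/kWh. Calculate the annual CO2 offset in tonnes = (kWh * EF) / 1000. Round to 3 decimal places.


CO2 offset in kg = generation * emission_factor
CO2 offset = 11990 * 0.468 = 5611.32 kg
Convert to tonnes:
  CO2 offset = 5611.32 / 1000 = 5.611 tonnes

5.611


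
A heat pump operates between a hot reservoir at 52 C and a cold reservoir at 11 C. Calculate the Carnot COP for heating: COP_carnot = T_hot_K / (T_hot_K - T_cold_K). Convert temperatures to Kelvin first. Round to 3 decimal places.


Convert to Kelvin:
  T_hot = 52 + 273.15 = 325.15 K
  T_cold = 11 + 273.15 = 284.15 K
Apply Carnot COP formula:
  COP = T_hot_K / (T_hot_K - T_cold_K) = 325.15 / 41.0
  COP = 7.930

7.930


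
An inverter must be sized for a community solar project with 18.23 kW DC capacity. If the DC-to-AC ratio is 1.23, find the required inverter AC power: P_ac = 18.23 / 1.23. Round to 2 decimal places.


The inverter AC capacity is determined by the DC/AC ratio.
Given: P_dc = 18.23 kW, DC/AC ratio = 1.23
P_ac = P_dc / ratio = 18.23 / 1.23
P_ac = 14.82 kW

14.82


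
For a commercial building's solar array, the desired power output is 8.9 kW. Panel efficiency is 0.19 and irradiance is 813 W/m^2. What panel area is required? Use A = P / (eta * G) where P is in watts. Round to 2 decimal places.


Convert target power to watts: P = 8.9 * 1000 = 8900.0 W
Compute denominator: eta * G = 0.19 * 813 = 154.47
Required area A = P / (eta * G) = 8900.0 / 154.47
A = 57.62 m^2

57.62


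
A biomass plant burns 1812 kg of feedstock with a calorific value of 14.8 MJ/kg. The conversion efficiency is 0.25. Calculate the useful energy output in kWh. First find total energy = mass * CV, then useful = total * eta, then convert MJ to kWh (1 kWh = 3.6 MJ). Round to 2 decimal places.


Total energy = mass * CV = 1812 * 14.8 = 26817.6 MJ
Useful energy = total * eta = 26817.6 * 0.25 = 6704.4 MJ
Convert to kWh: 6704.4 / 3.6
Useful energy = 1862.33 kWh

1862.33


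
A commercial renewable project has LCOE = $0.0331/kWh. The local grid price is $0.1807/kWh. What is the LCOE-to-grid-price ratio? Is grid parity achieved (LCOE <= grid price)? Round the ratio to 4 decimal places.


Compare LCOE to grid price:
  LCOE = $0.0331/kWh, Grid price = $0.1807/kWh
  Ratio = LCOE / grid_price = 0.0331 / 0.1807 = 0.1832
  Grid parity achieved (ratio <= 1)? yes

0.1832


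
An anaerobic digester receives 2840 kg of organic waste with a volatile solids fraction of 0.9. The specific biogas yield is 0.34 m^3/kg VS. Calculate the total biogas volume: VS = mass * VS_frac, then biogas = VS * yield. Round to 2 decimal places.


Compute volatile solids:
  VS = mass * VS_fraction = 2840 * 0.9 = 2556.0 kg
Calculate biogas volume:
  Biogas = VS * specific_yield = 2556.0 * 0.34
  Biogas = 869.04 m^3

869.04


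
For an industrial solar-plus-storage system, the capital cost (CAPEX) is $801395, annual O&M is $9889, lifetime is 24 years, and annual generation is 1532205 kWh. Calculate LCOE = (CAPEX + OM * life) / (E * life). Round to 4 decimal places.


Total cost = CAPEX + OM * lifetime = 801395 + 9889 * 24 = 801395 + 237336 = 1038731
Total generation = annual * lifetime = 1532205 * 24 = 36772920 kWh
LCOE = 1038731 / 36772920
LCOE = 0.0282 $/kWh

0.0282


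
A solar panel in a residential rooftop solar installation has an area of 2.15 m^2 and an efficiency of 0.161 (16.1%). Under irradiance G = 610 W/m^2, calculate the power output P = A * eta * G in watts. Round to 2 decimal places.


Use the solar power formula P = A * eta * G.
Given: A = 2.15 m^2, eta = 0.161, G = 610 W/m^2
P = 2.15 * 0.161 * 610
P = 211.15 W

211.15


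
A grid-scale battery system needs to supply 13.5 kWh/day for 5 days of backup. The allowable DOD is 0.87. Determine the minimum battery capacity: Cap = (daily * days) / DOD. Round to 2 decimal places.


Total energy needed = daily * days = 13.5 * 5 = 67.5 kWh
Account for depth of discharge:
  Cap = total_energy / DOD = 67.5 / 0.87
  Cap = 77.59 kWh

77.59


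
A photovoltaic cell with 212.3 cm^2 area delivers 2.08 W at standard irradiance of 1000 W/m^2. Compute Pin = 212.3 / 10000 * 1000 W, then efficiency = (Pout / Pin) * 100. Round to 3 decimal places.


First compute the input power:
  Pin = area_cm2 / 10000 * G = 212.3 / 10000 * 1000 = 21.23 W
Then compute efficiency:
  Efficiency = (Pout / Pin) * 100 = (2.08 / 21.23) * 100
  Efficiency = 9.797%

9.797


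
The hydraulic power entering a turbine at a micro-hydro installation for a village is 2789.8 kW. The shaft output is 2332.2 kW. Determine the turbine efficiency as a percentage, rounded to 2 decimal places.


Turbine efficiency = (output power / input power) * 100
eta = (2332.2 / 2789.8) * 100
eta = 83.60%

83.60


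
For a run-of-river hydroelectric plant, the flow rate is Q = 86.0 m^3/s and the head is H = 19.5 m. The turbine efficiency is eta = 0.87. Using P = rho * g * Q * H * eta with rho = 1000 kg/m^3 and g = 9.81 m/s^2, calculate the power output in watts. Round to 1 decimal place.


Apply the hydropower formula P = rho * g * Q * H * eta
rho * g = 1000 * 9.81 = 9810.0
P = 9810.0 * 86.0 * 19.5 * 0.87
P = 14312691.9 W

14312691.9


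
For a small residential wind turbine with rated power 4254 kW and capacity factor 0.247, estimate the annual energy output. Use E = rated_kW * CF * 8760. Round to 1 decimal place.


Annual energy = rated_kW * capacity_factor * hours_per_year
Given: P_rated = 4254 kW, CF = 0.247, hours = 8760
E = 4254 * 0.247 * 8760
E = 9204464.9 kWh

9204464.9


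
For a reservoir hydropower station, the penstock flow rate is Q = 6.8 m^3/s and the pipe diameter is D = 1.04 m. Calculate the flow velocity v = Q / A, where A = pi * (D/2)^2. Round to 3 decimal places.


Compute pipe cross-sectional area:
  A = pi * (D/2)^2 = pi * (1.04/2)^2 = 0.8495 m^2
Calculate velocity:
  v = Q / A = 6.8 / 0.8495
  v = 8.005 m/s

8.005


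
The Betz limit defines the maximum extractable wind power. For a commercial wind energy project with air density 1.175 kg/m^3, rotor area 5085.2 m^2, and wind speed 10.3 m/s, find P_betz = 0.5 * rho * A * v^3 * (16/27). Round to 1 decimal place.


The Betz coefficient Cp_max = 16/27 = 0.5926
v^3 = 10.3^3 = 1092.727
P_betz = 0.5 * rho * A * v^3 * Cp_max
P_betz = 0.5 * 1.175 * 5085.2 * 1092.727 * 0.5926
P_betz = 1934567.1 W

1934567.1
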